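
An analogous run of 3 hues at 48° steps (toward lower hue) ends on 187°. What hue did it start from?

283°

2 steps of 48° (toward lower hue) give a net shift of −96°.
Start = end − shift: 187 + 96 = 283°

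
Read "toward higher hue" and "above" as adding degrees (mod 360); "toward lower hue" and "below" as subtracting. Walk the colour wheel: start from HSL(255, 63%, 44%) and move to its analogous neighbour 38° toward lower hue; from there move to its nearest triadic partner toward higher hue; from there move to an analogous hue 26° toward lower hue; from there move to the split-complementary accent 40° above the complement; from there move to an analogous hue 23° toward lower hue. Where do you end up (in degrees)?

148°

−38° (analog 38° ↓): 255 − 38 = 217°
+120° (triadic ↑): 217 + 120 = 337°
−26° (analog 26° ↓): 337 − 26 = 311°
+220° (split-comp 40° ↑): 311 + 220 = 531 → 531 − 360 = 171°
−23° (analog 23° ↓): 171 − 23 = 148°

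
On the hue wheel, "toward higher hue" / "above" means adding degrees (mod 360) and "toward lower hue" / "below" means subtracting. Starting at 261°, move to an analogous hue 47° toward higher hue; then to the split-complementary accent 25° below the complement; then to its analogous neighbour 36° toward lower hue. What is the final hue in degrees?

67°

+47° (analog 47° ↑): 261 + 47 = 308°
+155° (split-comp 25° ↓): 308 + 155 = 463 → 463 − 360 = 103°
−36° (analog 36° ↓): 103 − 36 = 67°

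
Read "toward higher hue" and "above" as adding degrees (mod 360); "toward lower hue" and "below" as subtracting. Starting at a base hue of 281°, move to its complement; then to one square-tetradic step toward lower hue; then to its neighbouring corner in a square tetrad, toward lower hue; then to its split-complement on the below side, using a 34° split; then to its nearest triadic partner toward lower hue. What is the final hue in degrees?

307°

complement +180°: 281 + 180 = 461 → 461 − 360 = 101°
square ↓ −90°: 101 − 90 = 11°
square ↓ −90°: 11 − 90 = -79 → -79 + 360 = 281°
split-comp 34° ↓ +146°: 281 + 146 = 427 → 427 − 360 = 67°
triadic ↓ −120°: 67 − 120 = -53 → -53 + 360 = 307°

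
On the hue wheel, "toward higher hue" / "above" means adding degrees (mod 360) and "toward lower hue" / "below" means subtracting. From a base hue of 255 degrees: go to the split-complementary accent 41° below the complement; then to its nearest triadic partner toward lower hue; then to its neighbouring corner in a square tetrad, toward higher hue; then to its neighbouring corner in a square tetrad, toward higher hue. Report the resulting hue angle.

+139° (split-comp 41° ↓): 255 + 139 = 394 → 394 − 360 = 34°
−120° (triadic ↓): 34 − 120 = -86 → -86 + 360 = 274°
+90° (square ↑): 274 + 90 = 364 → 364 − 360 = 4°
+90° (square ↑): 4 + 90 = 94°

94°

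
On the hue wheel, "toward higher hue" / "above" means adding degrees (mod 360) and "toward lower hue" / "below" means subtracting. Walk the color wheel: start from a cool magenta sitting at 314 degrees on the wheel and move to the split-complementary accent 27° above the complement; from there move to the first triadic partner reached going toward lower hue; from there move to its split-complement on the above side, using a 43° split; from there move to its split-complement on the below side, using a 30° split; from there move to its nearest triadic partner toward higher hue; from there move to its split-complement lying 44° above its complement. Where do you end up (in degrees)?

split-comp 27° ↑ +207°: 314 + 207 = 521 → 521 − 360 = 161°
triadic ↓ −120°: 161 − 120 = 41°
split-comp 43° ↑ +223°: 41 + 223 = 264°
split-comp 30° ↓ +150°: 264 + 150 = 414 → 414 − 360 = 54°
triadic ↑ +120°: 54 + 120 = 174°
split-comp 44° ↑ +224°: 174 + 224 = 398 → 398 − 360 = 38°

38°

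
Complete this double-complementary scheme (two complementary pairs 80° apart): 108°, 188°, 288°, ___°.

8°

A rectangular tetradic uses two complementary pairs 80° apart: offsets 0°, 80°, 180°, 260°.
Among {108°, 188°, 288°}, 288° and 108° are a 180° pair.
The remaining hue 188° needs its own complement: 188 + 180 = 368 → 368 − 360 = 8°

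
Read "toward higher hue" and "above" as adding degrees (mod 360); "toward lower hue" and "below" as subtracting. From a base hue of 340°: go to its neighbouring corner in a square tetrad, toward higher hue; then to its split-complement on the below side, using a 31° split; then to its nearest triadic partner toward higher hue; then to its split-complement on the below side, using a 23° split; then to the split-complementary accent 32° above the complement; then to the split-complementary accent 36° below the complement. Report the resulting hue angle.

+90° (square ↑): 340 + 90 = 430 → 430 − 360 = 70°
+149° (split-comp 31° ↓): 70 + 149 = 219°
+120° (triadic ↑): 219 + 120 = 339°
+157° (split-comp 23° ↓): 339 + 157 = 496 → 496 − 360 = 136°
+212° (split-comp 32° ↑): 136 + 212 = 348°
+144° (split-comp 36° ↓): 348 + 144 = 492 → 492 − 360 = 132°

132°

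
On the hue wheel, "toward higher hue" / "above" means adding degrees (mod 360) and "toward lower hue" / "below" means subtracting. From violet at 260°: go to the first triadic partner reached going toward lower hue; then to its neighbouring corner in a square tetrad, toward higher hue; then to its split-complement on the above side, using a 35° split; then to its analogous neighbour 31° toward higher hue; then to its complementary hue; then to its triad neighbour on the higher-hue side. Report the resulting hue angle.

260 − 120 = 140°   (triadic ↓)
140 + 90 = 230°   (square ↑)
230 + 215 = 445 → 445 − 360 = 85°   (split-comp 35° ↑)
85 + 31 = 116°   (analog 31° ↑)
116 + 180 = 296°   (complement)
296 + 120 = 416 → 416 − 360 = 56°   (triadic ↑)

56°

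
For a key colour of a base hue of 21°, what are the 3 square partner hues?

A square tetradic scheme places four hues every 90°.
21 + 90 = 111°
21 + 180 = 201°
21 + 270 = 291°

111°, 201°, 291°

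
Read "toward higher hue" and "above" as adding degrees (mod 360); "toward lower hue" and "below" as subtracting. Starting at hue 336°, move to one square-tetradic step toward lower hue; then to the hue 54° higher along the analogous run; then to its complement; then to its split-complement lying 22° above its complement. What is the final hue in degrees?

square ↓ −90°: 336 − 90 = 246°
analog 54° ↑ +54°: 246 + 54 = 300°
complement +180°: 300 + 180 = 480 → 480 − 360 = 120°
split-comp 22° ↑ +202°: 120 + 202 = 322°

322°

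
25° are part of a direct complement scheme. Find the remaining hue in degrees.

205°

The complement sits 180° across the wheel.
The full set through 25° is {25°, 205°}.
Given {25°}, the missing hue is 205°.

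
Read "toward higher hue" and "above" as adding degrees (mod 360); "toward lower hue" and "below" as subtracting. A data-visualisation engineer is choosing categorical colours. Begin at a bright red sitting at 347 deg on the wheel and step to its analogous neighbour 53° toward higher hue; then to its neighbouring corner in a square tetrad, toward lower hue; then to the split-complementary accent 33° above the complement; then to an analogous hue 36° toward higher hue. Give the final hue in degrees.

199°

+53° (analog 53° ↑): 347 + 53 = 400 → 400 − 360 = 40°
−90° (square ↓): 40 − 90 = -50 → -50 + 360 = 310°
+213° (split-comp 33° ↑): 310 + 213 = 523 → 523 − 360 = 163°
+36° (analog 36° ↑): 163 + 36 = 199°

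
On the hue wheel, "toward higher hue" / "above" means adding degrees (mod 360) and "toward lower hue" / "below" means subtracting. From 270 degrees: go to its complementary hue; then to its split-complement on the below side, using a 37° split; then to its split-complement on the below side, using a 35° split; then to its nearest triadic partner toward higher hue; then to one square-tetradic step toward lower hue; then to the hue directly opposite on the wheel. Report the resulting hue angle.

228°

270 + 180 = 450 → 450 − 360 = 90°   (complement)
90 + 143 = 233°   (split-comp 37° ↓)
233 + 145 = 378 → 378 − 360 = 18°   (split-comp 35° ↓)
18 + 120 = 138°   (triadic ↑)
138 − 90 = 48°   (square ↓)
48 + 180 = 228°   (complement)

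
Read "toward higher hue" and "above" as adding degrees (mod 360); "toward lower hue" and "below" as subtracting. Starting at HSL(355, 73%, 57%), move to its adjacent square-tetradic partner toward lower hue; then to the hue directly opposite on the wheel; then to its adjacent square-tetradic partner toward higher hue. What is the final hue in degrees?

175°

square ↓ −90°: 355 − 90 = 265°
complement +180°: 265 + 180 = 445 → 445 − 360 = 85°
square ↑ +90°: 85 + 90 = 175°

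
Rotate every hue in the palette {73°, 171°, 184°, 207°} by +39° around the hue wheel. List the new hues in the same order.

112°, 210°, 223°, 246°

73 + 39 = 112°
171 + 39 = 210°
184 + 39 = 223°
207 + 39 = 246°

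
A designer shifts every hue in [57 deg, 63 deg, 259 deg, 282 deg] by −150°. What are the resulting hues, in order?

57 − 150 = -93 → -93 + 360 = 267°
63 − 150 = -87 → -87 + 360 = 273°
259 − 150 = 109°
282 − 150 = 132°

267°, 273°, 109°, 132°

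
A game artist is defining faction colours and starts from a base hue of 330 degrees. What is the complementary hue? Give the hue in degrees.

150°

The complement sits 180° across the wheel.
330 + 180 = 510 → 510 − 360 = 150°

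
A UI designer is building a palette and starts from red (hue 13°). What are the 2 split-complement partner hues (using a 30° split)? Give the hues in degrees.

Split-complementary hues sit 30° either side of the complement.
Complement of 13°: 13 + 180 = 193°
193 − 30 = 163°
193 + 30 = 223°

163° and 223°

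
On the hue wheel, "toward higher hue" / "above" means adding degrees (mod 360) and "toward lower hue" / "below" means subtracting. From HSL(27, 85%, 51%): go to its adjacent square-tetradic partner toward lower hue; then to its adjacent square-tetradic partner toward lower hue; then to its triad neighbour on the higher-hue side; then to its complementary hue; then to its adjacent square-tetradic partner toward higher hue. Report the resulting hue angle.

237°

27 − 90 = -63 → -63 + 360 = 297°   (square ↓)
297 − 90 = 207°   (square ↓)
207 + 120 = 327°   (triadic ↑)
327 + 180 = 507 → 507 − 360 = 147°   (complement)
147 + 90 = 237°   (square ↑)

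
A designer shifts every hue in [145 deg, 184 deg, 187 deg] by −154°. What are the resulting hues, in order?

351°, 30°, 33°

145 − 154 = -9 → -9 + 360 = 351°
184 − 154 = 30°
187 − 154 = 33°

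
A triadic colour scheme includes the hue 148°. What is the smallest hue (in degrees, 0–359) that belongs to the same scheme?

A triad places three hues 120° apart.
The full set through 148° is {28°, 148°, 268°}.

28°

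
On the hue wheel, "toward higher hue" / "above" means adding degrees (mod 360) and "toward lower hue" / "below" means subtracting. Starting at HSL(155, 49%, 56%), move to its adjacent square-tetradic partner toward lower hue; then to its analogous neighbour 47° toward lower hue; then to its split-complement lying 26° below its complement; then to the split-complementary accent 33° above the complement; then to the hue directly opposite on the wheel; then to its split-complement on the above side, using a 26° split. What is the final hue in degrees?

51°

square ↓ −90°: 155 − 90 = 65°
analog 47° ↓ −47°: 65 − 47 = 18°
split-comp 26° ↓ +154°: 18 + 154 = 172°
split-comp 33° ↑ +213°: 172 + 213 = 385 → 385 − 360 = 25°
complement +180°: 25 + 180 = 205°
split-comp 26° ↑ +206°: 205 + 206 = 411 → 411 − 360 = 51°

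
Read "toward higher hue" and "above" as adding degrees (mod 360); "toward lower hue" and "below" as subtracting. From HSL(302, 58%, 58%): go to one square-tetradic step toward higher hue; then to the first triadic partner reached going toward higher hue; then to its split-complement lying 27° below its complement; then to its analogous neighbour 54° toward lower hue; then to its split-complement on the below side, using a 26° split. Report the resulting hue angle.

45°

+90° (square ↑): 302 + 90 = 392 → 392 − 360 = 32°
+120° (triadic ↑): 32 + 120 = 152°
+153° (split-comp 27° ↓): 152 + 153 = 305°
−54° (analog 54° ↓): 305 − 54 = 251°
+154° (split-comp 26° ↓): 251 + 154 = 405 → 405 − 360 = 45°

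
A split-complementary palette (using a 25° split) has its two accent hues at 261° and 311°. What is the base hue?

106°

The accents sit 25° either side of the complement, so the complement is their short-arc midpoint on the wheel.
Short-arc midpoint of 261° and 311°: 286°.
Base is 180° from the complement: 286 − 180 = 106°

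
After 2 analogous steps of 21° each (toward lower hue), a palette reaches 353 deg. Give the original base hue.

35°

2 steps of 21° (toward lower hue) give a net shift of −42°.
Start = end − shift: 353 + 42 = 395 → 395 − 360 = 35°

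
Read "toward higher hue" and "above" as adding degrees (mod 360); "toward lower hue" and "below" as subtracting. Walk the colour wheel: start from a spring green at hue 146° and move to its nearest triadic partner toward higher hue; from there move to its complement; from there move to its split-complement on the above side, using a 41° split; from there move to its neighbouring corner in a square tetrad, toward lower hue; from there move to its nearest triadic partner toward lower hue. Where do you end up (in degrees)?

97°

+120° (triadic ↑): 146 + 120 = 266°
+180° (complement): 266 + 180 = 446 → 446 − 360 = 86°
+221° (split-comp 41° ↑): 86 + 221 = 307°
−90° (square ↓): 307 − 90 = 217°
−120° (triadic ↓): 217 − 120 = 97°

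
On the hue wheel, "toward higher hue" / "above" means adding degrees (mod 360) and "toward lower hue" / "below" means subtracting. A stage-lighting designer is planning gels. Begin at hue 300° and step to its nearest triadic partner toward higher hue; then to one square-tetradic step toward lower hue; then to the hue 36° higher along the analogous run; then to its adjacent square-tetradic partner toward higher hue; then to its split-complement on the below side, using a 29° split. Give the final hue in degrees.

247°

+120° (triadic ↑): 300 + 120 = 420 → 420 − 360 = 60°
−90° (square ↓): 60 − 90 = -30 → -30 + 360 = 330°
+36° (analog 36° ↑): 330 + 36 = 366 → 366 − 360 = 6°
+90° (square ↑): 6 + 90 = 96°
+151° (split-comp 29° ↓): 96 + 151 = 247°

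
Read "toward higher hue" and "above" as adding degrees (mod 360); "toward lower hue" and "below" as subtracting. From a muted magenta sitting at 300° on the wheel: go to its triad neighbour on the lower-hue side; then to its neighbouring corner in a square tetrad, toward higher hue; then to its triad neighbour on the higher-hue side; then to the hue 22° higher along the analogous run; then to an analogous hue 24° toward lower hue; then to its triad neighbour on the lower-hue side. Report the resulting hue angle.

268°

300 − 120 = 180°   (triadic ↓)
180 + 90 = 270°   (square ↑)
270 + 120 = 390 → 390 − 360 = 30°   (triadic ↑)
30 + 22 = 52°   (analog 22° ↑)
52 − 24 = 28°   (analog 24° ↓)
28 − 120 = -92 → -92 + 360 = 268°   (triadic ↓)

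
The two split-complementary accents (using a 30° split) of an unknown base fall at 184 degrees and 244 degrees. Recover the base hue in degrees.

34°

The accents sit 30° either side of the complement, so the complement is their short-arc midpoint on the wheel.
Short-arc midpoint of 184° and 244°: 214°.
Base is 180° from the complement: 214 − 180 = 34°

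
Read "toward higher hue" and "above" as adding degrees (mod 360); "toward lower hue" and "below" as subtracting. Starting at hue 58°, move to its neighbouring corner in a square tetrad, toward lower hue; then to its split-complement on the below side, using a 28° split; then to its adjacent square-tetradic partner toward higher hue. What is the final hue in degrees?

210°

58 − 90 = -32 → -32 + 360 = 328°   (square ↓)
328 + 152 = 480 → 480 − 360 = 120°   (split-comp 28° ↓)
120 + 90 = 210°   (square ↑)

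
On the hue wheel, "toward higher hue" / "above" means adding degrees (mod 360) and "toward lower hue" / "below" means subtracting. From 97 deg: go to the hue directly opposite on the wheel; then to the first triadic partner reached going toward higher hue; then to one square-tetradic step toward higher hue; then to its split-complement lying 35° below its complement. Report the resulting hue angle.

97 + 180 = 277°   (complement)
277 + 120 = 397 → 397 − 360 = 37°   (triadic ↑)
37 + 90 = 127°   (square ↑)
127 + 145 = 272°   (split-comp 35° ↓)

272°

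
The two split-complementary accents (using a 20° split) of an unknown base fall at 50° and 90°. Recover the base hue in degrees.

The accents sit 20° either side of the complement, so the complement is their short-arc midpoint on the wheel.
Short-arc midpoint of 50° and 90°: 70°.
Base is 180° from the complement: 70 − 180 = -110 → -110 + 360 = 250°

250°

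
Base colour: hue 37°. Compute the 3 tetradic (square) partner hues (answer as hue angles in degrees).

A square tetradic scheme places four hues every 90°.
37 + 90 = 127°
37 + 180 = 217°
37 + 270 = 307°

127°, 217° and 307°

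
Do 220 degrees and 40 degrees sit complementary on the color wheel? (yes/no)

yes

Angular distance: |220 − 40| = 180 = 180°.
Complementary requires 180°.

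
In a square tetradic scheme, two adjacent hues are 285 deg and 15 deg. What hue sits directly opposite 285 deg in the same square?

105°

A square tetradic scheme places four hues 90° apart; opposite corners are 180° apart.
285 + 180 = 465 → 465 − 360 = 105°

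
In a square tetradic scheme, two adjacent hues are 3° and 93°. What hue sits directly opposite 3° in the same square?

A square tetradic scheme places four hues 90° apart; opposite corners are 180° apart.
3 + 180 = 183°

183°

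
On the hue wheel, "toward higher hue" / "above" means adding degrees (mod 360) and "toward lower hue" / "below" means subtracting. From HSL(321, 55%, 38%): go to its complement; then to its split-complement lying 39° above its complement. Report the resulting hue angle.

0°

+180° (complement): 321 + 180 = 501 → 501 − 360 = 141°
+219° (split-comp 39° ↑): 141 + 219 = 360 → 360 − 360 = 0°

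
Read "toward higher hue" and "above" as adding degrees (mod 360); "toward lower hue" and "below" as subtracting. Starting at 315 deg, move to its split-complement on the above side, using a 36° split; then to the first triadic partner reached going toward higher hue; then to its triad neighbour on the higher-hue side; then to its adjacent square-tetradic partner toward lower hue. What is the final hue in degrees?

+216° (split-comp 36° ↑): 315 + 216 = 531 → 531 − 360 = 171°
+120° (triadic ↑): 171 + 120 = 291°
+120° (triadic ↑): 291 + 120 = 411 → 411 − 360 = 51°
−90° (square ↓): 51 − 90 = -39 → -39 + 360 = 321°

321°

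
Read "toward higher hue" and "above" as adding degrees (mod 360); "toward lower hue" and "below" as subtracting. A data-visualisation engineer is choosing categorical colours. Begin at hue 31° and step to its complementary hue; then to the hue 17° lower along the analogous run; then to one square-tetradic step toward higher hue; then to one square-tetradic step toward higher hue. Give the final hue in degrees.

complement +180°: 31 + 180 = 211°
analog 17° ↓ −17°: 211 − 17 = 194°
square ↑ +90°: 194 + 90 = 284°
square ↑ +90°: 284 + 90 = 374 → 374 − 360 = 14°

14°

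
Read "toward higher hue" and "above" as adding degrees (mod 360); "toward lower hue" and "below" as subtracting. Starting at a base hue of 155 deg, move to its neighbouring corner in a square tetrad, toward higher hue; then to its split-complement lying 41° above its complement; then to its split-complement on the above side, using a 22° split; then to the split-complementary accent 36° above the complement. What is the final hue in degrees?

+90° (square ↑): 155 + 90 = 245°
+221° (split-comp 41° ↑): 245 + 221 = 466 → 466 − 360 = 106°
+202° (split-comp 22° ↑): 106 + 202 = 308°
+216° (split-comp 36° ↑): 308 + 216 = 524 → 524 − 360 = 164°

164°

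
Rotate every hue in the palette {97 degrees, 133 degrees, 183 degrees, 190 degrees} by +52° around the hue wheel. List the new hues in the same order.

149°, 185°, 235°, 242°

97 + 52 = 149°
133 + 52 = 185°
183 + 52 = 235°
190 + 52 = 242°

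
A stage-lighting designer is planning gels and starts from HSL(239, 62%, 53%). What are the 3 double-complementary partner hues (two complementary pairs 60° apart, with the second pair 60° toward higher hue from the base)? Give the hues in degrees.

A rectangular tetradic uses two complementary pairs 60° apart: offsets 0°, 60°, 180°, 240°.
239 + 60 = 299°
239 + 180 = 419 → 419 − 360 = 59°
239 + 240 = 479 → 479 − 360 = 119°

299°, 59°, 119°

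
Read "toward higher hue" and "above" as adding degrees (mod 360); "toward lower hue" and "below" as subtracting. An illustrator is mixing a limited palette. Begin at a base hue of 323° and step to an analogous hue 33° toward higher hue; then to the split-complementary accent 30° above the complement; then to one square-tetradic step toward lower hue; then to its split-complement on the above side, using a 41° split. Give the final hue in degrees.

323 + 33 = 356°   (analog 33° ↑)
356 + 210 = 566 → 566 − 360 = 206°   (split-comp 30° ↑)
206 − 90 = 116°   (square ↓)
116 + 221 = 337°   (split-comp 41° ↑)

337°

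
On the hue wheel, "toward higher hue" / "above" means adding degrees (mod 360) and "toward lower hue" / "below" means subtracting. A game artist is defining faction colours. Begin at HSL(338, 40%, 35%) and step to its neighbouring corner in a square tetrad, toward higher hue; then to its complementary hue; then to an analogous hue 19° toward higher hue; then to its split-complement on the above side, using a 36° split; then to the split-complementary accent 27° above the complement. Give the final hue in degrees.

330°

+90° (square ↑): 338 + 90 = 428 → 428 − 360 = 68°
+180° (complement): 68 + 180 = 248°
+19° (analog 19° ↑): 248 + 19 = 267°
+216° (split-comp 36° ↑): 267 + 216 = 483 → 483 − 360 = 123°
+207° (split-comp 27° ↑): 123 + 207 = 330°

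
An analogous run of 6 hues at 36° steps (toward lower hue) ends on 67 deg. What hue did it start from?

5 steps of 36° (toward lower hue) give a net shift of −180°.
Start = end − shift: 67 + 180 = 247°

247°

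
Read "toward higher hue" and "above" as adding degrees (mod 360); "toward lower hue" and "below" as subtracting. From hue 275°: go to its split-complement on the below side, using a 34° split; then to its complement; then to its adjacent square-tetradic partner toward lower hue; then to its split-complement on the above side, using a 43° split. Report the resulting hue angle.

14°

275 + 146 = 421 → 421 − 360 = 61°   (split-comp 34° ↓)
61 + 180 = 241°   (complement)
241 − 90 = 151°   (square ↓)
151 + 223 = 374 → 374 − 360 = 14°   (split-comp 43° ↑)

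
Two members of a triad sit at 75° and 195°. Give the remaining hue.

315°

A triad spaces three hues 120° apart.
The full set is {75°, 195°, 315°}.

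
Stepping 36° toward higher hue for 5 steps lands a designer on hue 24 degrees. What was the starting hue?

5 steps of 36° (toward higher hue) give a net shift of +180°.
Start = end − shift: 24 − 180 = -156 → -156 + 360 = 204°

204°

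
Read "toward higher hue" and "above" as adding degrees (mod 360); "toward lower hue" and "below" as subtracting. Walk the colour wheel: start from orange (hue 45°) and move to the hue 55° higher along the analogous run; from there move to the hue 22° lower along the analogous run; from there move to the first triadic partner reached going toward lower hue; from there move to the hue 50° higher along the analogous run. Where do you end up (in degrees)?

8°

+55° (analog 55° ↑): 45 + 55 = 100°
−22° (analog 22° ↓): 100 − 22 = 78°
−120° (triadic ↓): 78 − 120 = -42 → -42 + 360 = 318°
+50° (analog 50° ↑): 318 + 50 = 368 → 368 − 360 = 8°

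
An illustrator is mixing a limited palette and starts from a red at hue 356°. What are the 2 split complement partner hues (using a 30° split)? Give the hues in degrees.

Complement of 356°: 356 + 180 = 536 → 536 − 360 = 176°
176 − 30 = 146°
176 + 30 = 206°

146° and 206°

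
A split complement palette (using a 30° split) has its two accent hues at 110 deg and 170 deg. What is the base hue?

The accents sit 30° either side of the complement, so the complement is their short-arc midpoint on the wheel.
Short-arc midpoint of 110° and 170°: 140°.
Base is 180° from the complement: 140 − 180 = -40 → -40 + 360 = 320°

320°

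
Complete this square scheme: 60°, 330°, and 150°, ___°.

240°

A square tetradic scheme places four hues every 90°.
The full set through 60° is {60°, 150°, 240°, 330°}.
Given {60°, 150°, 330°}, the missing hue is 240°.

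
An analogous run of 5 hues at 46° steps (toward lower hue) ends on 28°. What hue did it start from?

4 steps of 46° (toward lower hue) give a net shift of −184°.
Start = end − shift: 28 + 184 = 212°

212°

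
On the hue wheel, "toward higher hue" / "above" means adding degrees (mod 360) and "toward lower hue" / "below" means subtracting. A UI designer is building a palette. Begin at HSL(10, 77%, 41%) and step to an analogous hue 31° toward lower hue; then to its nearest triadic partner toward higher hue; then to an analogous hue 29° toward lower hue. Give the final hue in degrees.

70°

10 − 31 = -21 → -21 + 360 = 339°   (analog 31° ↓)
339 + 120 = 459 → 459 − 360 = 99°   (triadic ↑)
99 − 29 = 70°   (analog 29° ↓)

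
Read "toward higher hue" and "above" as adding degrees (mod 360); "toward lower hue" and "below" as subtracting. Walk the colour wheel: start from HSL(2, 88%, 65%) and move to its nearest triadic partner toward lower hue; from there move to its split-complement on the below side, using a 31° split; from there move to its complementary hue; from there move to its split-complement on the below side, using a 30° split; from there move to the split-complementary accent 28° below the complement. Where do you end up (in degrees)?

153°

2 − 120 = -118 → -118 + 360 = 242°   (triadic ↓)
242 + 149 = 391 → 391 − 360 = 31°   (split-comp 31° ↓)
31 + 180 = 211°   (complement)
211 + 150 = 361 → 361 − 360 = 1°   (split-comp 30° ↓)
1 + 152 = 153°   (split-comp 28° ↓)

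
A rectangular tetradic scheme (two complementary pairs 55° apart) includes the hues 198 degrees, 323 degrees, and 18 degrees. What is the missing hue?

A rectangular tetradic uses two complementary pairs 55° apart: offsets 0°, 55°, 180°, 235°.
Among {18°, 198°, 323°}, 18° and 198° are a 180° pair.
The remaining hue 323° needs its own complement: 323 + 180 = 503 → 503 − 360 = 143°

143°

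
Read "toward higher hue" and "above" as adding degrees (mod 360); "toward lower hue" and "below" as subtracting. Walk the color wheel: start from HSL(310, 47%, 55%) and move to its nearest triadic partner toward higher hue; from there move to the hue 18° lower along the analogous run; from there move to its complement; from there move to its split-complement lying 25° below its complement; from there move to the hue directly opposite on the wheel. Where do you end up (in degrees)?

+120° (triadic ↑): 310 + 120 = 430 → 430 − 360 = 70°
−18° (analog 18° ↓): 70 − 18 = 52°
+180° (complement): 52 + 180 = 232°
+155° (split-comp 25° ↓): 232 + 155 = 387 → 387 − 360 = 27°
+180° (complement): 27 + 180 = 207°

207°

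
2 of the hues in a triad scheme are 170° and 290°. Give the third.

50°

A triad places three hues 120° apart.
The full set through 170° is {50°, 170°, 290°}.
Given {170°, 290°}, the missing hue is 50°.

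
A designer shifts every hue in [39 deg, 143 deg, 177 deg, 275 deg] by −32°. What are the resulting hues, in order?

39 − 32 = 7°
143 − 32 = 111°
177 − 32 = 145°
275 − 32 = 243°

7°, 111°, 145°, 243°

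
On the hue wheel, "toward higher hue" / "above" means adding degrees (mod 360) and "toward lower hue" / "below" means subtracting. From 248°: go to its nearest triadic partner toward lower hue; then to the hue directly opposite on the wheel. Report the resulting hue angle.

308°

248 − 120 = 128°   (triadic ↓)
128 + 180 = 308°   (complement)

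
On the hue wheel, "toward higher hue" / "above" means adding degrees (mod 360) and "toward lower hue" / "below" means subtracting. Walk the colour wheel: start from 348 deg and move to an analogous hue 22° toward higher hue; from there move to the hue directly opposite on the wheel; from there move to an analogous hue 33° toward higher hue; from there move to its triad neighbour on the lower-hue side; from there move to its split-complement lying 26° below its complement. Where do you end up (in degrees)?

257°

+22° (analog 22° ↑): 348 + 22 = 370 → 370 − 360 = 10°
+180° (complement): 10 + 180 = 190°
+33° (analog 33° ↑): 190 + 33 = 223°
−120° (triadic ↓): 223 − 120 = 103°
+154° (split-comp 26° ↓): 103 + 154 = 257°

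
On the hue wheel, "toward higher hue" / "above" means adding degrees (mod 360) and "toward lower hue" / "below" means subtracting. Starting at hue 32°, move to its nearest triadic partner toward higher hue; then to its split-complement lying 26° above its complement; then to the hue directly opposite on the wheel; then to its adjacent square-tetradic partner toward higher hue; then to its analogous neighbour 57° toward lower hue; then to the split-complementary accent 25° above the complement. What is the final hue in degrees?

56°

32 + 120 = 152°   (triadic ↑)
152 + 206 = 358°   (split-comp 26° ↑)
358 + 180 = 538 → 538 − 360 = 178°   (complement)
178 + 90 = 268°   (square ↑)
268 − 57 = 211°   (analog 57° ↓)
211 + 205 = 416 → 416 − 360 = 56°   (split-comp 25° ↑)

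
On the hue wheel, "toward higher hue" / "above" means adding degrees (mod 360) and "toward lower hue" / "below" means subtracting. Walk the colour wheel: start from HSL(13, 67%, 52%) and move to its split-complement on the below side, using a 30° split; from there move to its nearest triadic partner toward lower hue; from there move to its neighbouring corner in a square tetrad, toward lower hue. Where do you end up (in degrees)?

split-comp 30° ↓ +150°: 13 + 150 = 163°
triadic ↓ −120°: 163 − 120 = 43°
square ↓ −90°: 43 − 90 = -47 → -47 + 360 = 313°

313°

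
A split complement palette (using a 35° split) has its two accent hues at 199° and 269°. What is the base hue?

54°

The accents sit 35° either side of the complement, so the complement is their short-arc midpoint on the wheel.
Short-arc midpoint of 199° and 269°: 234°.
Base is 180° from the complement: 234 − 180 = 54°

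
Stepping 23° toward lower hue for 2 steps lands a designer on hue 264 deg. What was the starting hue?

2 steps of 23° (toward lower hue) give a net shift of −46°.
Start = end − shift: 264 + 46 = 310°

310°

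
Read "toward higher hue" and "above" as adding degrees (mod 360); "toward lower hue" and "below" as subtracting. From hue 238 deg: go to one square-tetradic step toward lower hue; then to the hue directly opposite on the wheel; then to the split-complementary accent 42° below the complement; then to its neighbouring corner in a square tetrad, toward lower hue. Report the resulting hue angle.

16°

238 − 90 = 148°   (square ↓)
148 + 180 = 328°   (complement)
328 + 138 = 466 → 466 − 360 = 106°   (split-comp 42° ↓)
106 − 90 = 16°   (square ↓)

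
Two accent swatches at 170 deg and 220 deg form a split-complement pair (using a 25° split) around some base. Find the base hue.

15°

The accents sit 25° either side of the complement, so the complement is their short-arc midpoint on the wheel.
Short-arc midpoint of 170° and 220°: 195°.
Base is 180° from the complement: 195 − 180 = 15°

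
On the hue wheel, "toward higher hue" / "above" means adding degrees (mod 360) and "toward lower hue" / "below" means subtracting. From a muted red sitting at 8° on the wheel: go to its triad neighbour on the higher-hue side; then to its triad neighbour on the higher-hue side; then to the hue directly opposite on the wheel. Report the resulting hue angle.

+120° (triadic ↑): 8 + 120 = 128°
+120° (triadic ↑): 128 + 120 = 248°
+180° (complement): 248 + 180 = 428 → 428 − 360 = 68°

68°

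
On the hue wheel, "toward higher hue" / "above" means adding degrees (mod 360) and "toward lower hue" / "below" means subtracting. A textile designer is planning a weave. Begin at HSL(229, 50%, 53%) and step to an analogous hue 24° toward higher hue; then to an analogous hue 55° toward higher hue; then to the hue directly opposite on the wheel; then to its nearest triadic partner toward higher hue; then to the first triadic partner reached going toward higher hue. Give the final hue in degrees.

8°

229 + 24 = 253°   (analog 24° ↑)
253 + 55 = 308°   (analog 55° ↑)
308 + 180 = 488 → 488 − 360 = 128°   (complement)
128 + 120 = 248°   (triadic ↑)
248 + 120 = 368 → 368 − 360 = 8°   (triadic ↑)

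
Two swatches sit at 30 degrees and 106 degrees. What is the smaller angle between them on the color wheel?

|30 − 106| = 76.
76 ≤ 180, so the shorter arc is 76°.

76°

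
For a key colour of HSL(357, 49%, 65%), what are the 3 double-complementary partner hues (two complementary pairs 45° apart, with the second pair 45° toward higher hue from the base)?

A rectangular tetradic uses two complementary pairs 45° apart: offsets 0°, 45°, 180°, 225°.
357 + 45 = 402 → 402 − 360 = 42°
357 + 180 = 537 → 537 − 360 = 177°
357 + 225 = 582 → 582 − 360 = 222°

42°, 177° and 222°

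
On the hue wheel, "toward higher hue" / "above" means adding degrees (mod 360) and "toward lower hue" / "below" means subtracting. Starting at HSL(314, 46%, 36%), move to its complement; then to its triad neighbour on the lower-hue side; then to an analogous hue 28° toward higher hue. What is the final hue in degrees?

42°

+180° (complement): 314 + 180 = 494 → 494 − 360 = 134°
−120° (triadic ↓): 134 − 120 = 14°
+28° (analog 28° ↑): 14 + 28 = 42°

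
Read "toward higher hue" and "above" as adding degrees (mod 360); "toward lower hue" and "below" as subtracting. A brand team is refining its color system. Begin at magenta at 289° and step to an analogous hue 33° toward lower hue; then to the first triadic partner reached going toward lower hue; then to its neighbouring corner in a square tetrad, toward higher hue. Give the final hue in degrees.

−33° (analog 33° ↓): 289 − 33 = 256°
−120° (triadic ↓): 256 − 120 = 136°
+90° (square ↑): 136 + 90 = 226°

226°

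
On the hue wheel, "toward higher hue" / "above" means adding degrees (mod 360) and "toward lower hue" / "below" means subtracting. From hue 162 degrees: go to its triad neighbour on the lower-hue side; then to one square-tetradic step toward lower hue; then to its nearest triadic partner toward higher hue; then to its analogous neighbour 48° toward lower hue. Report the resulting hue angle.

−120° (triadic ↓): 162 − 120 = 42°
−90° (square ↓): 42 − 90 = -48 → -48 + 360 = 312°
+120° (triadic ↑): 312 + 120 = 432 → 432 − 360 = 72°
−48° (analog 48° ↓): 72 − 48 = 24°

24°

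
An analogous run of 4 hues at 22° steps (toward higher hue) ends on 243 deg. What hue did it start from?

3 steps of 22° (toward higher hue) give a net shift of +66°.
Start = end − shift: 243 − 66 = 177°

177°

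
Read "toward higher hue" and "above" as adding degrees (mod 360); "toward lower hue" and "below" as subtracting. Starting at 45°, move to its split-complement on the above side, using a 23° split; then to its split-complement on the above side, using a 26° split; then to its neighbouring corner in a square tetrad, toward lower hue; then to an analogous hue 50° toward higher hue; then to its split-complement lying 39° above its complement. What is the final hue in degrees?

273°

45 + 203 = 248°   (split-comp 23° ↑)
248 + 206 = 454 → 454 − 360 = 94°   (split-comp 26° ↑)
94 − 90 = 4°   (square ↓)
4 + 50 = 54°   (analog 50° ↑)
54 + 219 = 273°   (split-comp 39° ↑)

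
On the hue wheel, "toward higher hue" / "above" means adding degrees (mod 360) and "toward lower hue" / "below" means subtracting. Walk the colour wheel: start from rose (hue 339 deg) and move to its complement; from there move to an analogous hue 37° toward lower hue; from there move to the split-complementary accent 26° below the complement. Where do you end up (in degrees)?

276°

complement +180°: 339 + 180 = 519 → 519 − 360 = 159°
analog 37° ↓ −37°: 159 − 37 = 122°
split-comp 26° ↓ +154°: 122 + 154 = 276°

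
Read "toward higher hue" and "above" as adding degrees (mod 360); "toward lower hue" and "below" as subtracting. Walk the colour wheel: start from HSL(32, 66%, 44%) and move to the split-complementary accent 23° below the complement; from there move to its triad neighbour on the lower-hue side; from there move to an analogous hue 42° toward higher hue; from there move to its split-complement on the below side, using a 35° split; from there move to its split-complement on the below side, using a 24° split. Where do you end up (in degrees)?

52°

split-comp 23° ↓ +157°: 32 + 157 = 189°
triadic ↓ −120°: 189 − 120 = 69°
analog 42° ↑ +42°: 69 + 42 = 111°
split-comp 35° ↓ +145°: 111 + 145 = 256°
split-comp 24° ↓ +156°: 256 + 156 = 412 → 412 − 360 = 52°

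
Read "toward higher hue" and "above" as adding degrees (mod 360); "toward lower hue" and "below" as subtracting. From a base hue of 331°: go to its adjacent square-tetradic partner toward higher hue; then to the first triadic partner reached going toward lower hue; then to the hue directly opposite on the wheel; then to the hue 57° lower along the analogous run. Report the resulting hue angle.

331 + 90 = 421 → 421 − 360 = 61°   (square ↑)
61 − 120 = -59 → -59 + 360 = 301°   (triadic ↓)
301 + 180 = 481 → 481 − 360 = 121°   (complement)
121 − 57 = 64°   (analog 57° ↓)

64°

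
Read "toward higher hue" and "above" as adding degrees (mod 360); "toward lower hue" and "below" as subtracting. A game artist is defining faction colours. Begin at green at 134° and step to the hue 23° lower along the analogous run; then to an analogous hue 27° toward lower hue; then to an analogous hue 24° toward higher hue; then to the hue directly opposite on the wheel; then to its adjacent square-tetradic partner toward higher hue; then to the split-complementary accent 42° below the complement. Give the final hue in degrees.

−23° (analog 23° ↓): 134 − 23 = 111°
−27° (analog 27° ↓): 111 − 27 = 84°
+24° (analog 24° ↑): 84 + 24 = 108°
+180° (complement): 108 + 180 = 288°
+90° (square ↑): 288 + 90 = 378 → 378 − 360 = 18°
+138° (split-comp 42° ↓): 18 + 138 = 156°

156°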